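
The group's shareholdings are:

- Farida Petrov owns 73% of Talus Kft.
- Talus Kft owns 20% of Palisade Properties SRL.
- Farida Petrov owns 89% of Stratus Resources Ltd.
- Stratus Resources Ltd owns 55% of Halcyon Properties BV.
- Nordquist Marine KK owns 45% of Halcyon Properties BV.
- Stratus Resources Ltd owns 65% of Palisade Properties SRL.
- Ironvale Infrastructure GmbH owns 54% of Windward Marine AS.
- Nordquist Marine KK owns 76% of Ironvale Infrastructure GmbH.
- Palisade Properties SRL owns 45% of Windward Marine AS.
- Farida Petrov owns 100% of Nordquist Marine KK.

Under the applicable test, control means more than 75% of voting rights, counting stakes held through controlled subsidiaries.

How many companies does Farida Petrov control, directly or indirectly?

Farida holds 100% of Nordquist, so Farida controls Nordquist.
Farida holds 89% of Stratus, so Farida controls Stratus.
Nordquist and Stratus together hold 45% + 55% = 100% of Halcyon, so Farida controls Halcyon.
Nordquist holds 76% of Ironvale, so Farida controls Ironvale.
No other company's threshold is met.
Farida controls 4 companies.

4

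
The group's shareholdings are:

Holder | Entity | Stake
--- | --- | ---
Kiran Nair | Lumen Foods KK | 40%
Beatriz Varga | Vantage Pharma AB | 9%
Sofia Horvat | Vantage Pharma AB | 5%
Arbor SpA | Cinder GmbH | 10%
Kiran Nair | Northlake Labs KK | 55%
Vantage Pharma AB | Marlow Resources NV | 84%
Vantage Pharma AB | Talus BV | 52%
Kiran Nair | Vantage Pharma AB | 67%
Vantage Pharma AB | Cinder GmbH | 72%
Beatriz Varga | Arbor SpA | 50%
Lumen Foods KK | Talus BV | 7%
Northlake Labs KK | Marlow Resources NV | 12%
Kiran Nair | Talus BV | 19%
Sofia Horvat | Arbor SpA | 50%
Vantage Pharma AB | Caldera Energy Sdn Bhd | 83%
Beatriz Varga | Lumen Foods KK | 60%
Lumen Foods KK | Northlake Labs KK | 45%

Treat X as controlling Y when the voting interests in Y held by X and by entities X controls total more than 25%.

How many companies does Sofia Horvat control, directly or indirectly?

Sofia holds 50% of Arbor, so Sofia controls Arbor.
No other company's threshold is met.
Sofia controls 1 company.

1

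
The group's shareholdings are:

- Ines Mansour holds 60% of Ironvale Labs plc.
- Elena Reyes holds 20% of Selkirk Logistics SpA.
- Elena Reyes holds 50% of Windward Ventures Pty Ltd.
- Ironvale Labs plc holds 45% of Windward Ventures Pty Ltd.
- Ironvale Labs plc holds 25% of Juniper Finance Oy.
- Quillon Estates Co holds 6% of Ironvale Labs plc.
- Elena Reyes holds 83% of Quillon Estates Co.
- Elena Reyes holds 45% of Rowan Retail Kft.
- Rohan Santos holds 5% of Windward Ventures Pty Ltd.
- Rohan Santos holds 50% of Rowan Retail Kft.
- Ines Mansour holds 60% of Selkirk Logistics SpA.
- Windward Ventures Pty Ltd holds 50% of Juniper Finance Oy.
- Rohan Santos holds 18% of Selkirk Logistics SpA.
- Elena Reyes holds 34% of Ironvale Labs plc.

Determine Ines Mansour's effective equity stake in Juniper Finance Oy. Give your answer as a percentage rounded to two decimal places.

Ines reaches Juniper along 2 paths.
Via Ironvale: 60% × 25% = 15%.
Via Ironvale → Windward: 60% × 45% × 50% = 13.5%.
Total: 15% + 13.5% = 28.5%.
Rounded: 28.50%.

28.50%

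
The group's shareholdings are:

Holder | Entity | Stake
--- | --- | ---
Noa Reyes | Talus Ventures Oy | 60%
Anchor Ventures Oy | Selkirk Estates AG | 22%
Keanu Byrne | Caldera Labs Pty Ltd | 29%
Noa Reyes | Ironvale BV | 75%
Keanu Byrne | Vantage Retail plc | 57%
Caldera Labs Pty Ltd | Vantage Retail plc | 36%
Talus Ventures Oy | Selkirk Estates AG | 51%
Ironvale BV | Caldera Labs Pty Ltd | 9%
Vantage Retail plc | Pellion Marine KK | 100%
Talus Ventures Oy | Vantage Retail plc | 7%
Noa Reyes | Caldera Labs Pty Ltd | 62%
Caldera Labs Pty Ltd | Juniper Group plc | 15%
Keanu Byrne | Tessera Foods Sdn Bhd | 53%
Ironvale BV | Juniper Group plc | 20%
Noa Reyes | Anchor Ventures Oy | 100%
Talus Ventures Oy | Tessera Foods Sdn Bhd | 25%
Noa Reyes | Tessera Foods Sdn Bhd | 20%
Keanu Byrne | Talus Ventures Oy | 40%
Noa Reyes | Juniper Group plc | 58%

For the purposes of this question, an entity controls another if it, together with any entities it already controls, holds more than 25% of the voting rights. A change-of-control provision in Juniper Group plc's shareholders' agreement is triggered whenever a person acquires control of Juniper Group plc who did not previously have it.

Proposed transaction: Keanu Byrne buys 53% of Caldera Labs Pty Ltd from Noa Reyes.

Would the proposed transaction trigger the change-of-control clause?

No

The purchase adds only to Keanu's holdings (Noa's stake shrinks), so Keanu is the only person who could newly come to control Juniper.
Keanu holds 40% of Talus, so Keanu controls Talus.
Keanu holds 29% of Caldera, so Keanu controls Caldera.
Talus and Keanu together hold 25% + 53% = 78% of Tessera, so Keanu controls Tessera.
Talus and Caldera and Keanu together hold 7% + 36% + 57% = 100% of Vantage, so Keanu controls Vantage.
Talus holds 51% of Selkirk, so Keanu controls Selkirk.
Vantage holds 100% of Pellion, so Keanu controls Pellion.
In Juniper, Keanu's side holds only 15%, not > 25%.
So before the transaction, Keanu does not control Juniper.
After the purchase, Keanu's direct stake in Caldera rises to 29% + 53% = 82%, and Noa's stake falls to 9%.
Keanu holds 82% of Caldera, so Keanu controls Caldera.
After the transaction, Keanu's side holds 15% of Juniper, not > 25%, so Keanu still does not control Juniper.
No new person acquires control, so the clause is not triggered.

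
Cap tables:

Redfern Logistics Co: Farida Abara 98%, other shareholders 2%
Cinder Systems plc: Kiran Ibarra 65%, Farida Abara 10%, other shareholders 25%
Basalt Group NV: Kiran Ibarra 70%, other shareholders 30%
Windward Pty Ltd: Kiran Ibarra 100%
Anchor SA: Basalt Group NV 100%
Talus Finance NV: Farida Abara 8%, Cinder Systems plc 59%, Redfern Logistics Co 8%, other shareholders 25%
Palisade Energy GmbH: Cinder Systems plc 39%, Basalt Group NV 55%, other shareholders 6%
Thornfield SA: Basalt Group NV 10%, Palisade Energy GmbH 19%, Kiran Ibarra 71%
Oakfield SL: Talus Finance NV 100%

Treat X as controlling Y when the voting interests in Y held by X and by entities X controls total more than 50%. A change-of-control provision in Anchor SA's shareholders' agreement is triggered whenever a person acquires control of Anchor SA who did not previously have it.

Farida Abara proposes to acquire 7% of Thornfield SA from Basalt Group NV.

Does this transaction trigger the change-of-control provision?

No

The purchase adds only to Farida's holdings (Basalt's stake shrinks), so Farida is the only person who could newly come to control Anchor.
Farida holds 98% of Redfern, so Farida controls Redfern.
Neither Farida nor any entity Farida controls holds any voting interest in Anchor.
So before the transaction, Farida does not control Anchor.
After the purchase, Farida holds 7% of Thornfield directly, and Basalt's stake falls to 3%.
Farida's side now holds 7% of Thornfield, not > 50%, so Farida still does not control Thornfield.
After the transaction, neither Farida nor any entity Farida controls holds a voting interest in Anchor, so Farida still does not control it.
No new person acquires control, so the clause is not triggered.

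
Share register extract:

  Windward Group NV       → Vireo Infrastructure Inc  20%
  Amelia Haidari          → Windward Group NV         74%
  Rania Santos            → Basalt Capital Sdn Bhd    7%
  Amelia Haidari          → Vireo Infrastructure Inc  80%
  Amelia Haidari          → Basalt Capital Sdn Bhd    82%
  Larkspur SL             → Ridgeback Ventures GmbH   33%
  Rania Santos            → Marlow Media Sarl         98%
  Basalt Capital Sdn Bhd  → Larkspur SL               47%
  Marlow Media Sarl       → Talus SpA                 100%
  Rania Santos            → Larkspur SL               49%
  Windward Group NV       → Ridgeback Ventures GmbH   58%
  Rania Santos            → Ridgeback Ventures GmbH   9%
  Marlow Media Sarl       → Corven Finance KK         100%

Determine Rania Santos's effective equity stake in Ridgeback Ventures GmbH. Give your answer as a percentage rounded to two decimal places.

26.26%

Rania reaches Ridgeback along 3 paths.
Direct stake: 9% = 9%.
Via Basalt → Larkspur: 7% × 47% × 33% = 1.0857%.
Via Larkspur: 49% × 33% = 16.17%.
Total: 9% + 1.0857% + 16.17% = 26.2557%.
Rounded: 26.26%.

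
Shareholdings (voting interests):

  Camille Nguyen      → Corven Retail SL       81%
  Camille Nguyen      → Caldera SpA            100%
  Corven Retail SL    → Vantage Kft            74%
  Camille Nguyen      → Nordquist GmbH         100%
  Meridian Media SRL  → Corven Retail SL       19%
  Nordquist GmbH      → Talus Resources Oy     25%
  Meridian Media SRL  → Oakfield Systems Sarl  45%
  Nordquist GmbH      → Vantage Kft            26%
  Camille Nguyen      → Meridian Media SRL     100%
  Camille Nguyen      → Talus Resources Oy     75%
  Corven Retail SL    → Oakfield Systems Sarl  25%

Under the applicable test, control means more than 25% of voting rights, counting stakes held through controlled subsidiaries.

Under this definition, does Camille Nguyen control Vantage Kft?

Camille holds 100% of Nordquist, so Camille controls Nordquist.
Camille holds 100% of Meridian, so Camille controls Meridian.
Meridian and Camille together hold 19% + 81% = 100% of Corven, so Camille controls Corven.
Corven and Nordquist together hold 74% + 26% = 100% of Vantage, so Camille controls Vantage.

Yes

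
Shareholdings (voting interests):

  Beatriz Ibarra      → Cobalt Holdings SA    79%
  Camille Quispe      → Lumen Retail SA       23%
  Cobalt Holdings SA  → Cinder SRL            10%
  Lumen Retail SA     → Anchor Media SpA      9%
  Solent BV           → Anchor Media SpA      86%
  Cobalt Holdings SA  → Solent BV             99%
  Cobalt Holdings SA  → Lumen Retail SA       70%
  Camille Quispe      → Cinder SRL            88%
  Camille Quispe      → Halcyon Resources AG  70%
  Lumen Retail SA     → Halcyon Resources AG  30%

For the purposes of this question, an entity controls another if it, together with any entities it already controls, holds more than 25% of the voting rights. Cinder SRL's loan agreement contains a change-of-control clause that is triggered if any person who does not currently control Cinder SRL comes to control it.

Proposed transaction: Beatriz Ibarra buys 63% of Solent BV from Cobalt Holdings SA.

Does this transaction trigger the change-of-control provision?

No

The purchase adds only to Beatriz's holdings (Cobalt's stake shrinks), so Beatriz is the only person who could newly come to control Cinder.
Beatriz holds 79% of Cobalt, so Beatriz controls Cobalt.
Cobalt holds 70% of Lumen, so Beatriz controls Lumen.
Cobalt holds 99% of Solent, so Beatriz controls Solent.
Lumen and Solent together hold 9% + 86% = 95% of Anchor, so Beatriz controls Anchor.
Lumen holds 30% of Halcyon, so Beatriz controls Halcyon.
In Cinder, Beatriz's side holds only 10%, not > 25%.
So before the transaction, Beatriz does not control Cinder.
After the purchase, Beatriz holds 63% of Solent directly, and Cobalt's stake falls to 36%.
Cobalt and Beatriz together hold 36% + 63% = 99% of Solent, so Beatriz controls Solent.
After the transaction, Beatriz's side holds 10% of Cinder, not > 25%, so Beatriz still does not control Cinder.
No new person acquires control, so the clause is not triggered.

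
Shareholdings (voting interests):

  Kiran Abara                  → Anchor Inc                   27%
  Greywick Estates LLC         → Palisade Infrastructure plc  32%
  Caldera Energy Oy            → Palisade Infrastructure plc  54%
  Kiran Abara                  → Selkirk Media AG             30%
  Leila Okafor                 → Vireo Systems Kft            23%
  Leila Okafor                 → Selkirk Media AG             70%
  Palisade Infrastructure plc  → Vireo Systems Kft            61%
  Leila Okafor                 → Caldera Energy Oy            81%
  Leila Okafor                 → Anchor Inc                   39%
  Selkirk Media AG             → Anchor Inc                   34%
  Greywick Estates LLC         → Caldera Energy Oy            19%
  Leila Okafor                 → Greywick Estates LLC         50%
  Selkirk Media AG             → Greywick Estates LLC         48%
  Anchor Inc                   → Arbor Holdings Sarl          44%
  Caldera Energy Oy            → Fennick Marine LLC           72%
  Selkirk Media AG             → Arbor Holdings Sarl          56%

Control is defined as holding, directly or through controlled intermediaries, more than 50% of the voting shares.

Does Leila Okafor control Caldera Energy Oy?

Leila holds 70% of Selkirk, so Leila controls Selkirk.
Selkirk and Leila together hold 48% + 50% = 98% of Greywick, so Leila controls Greywick.
Greywick and Leila together hold 19% + 81% = 100% of Caldera, so Leila controls Caldera.

Yes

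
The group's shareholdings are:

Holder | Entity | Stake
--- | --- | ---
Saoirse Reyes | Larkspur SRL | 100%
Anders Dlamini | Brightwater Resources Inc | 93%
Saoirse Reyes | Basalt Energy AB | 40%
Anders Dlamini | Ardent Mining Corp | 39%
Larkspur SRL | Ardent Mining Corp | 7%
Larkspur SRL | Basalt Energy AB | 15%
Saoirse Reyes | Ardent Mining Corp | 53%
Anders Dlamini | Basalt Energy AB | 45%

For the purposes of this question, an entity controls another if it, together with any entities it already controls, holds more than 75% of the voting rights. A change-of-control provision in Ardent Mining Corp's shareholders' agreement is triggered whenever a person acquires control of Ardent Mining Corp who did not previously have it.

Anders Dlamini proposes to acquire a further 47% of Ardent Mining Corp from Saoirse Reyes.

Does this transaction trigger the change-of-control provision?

Yes

The purchase adds only to Anders's holdings (Saoirse's stake shrinks), so Anders is the only person who could newly come to control Ardent.
Anders holds 93% of Brightwater, so Anders controls Brightwater.
In Ardent, Anders's side holds only 39%, not > 75%.
So before the transaction, Anders does not control Ardent.
After the purchase, Anders's direct stake in Ardent rises to 39% + 47% = 86%, and Saoirse's stake falls to 6%.
Anders holds 86% of Ardent, so Anders controls Ardent.
Anders did not control Ardent before and does after, so the clause is triggered.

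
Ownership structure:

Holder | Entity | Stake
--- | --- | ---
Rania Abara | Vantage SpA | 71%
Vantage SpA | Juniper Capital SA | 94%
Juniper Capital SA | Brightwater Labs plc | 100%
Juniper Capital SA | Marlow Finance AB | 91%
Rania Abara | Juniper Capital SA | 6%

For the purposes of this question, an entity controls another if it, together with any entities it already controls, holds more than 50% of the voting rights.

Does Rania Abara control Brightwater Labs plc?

Rania holds 71% of Vantage, so Rania controls Vantage.
Vantage and Rania together hold 94% + 6% = 100% of Juniper, so Rania controls Juniper.
Juniper holds 100% of Brightwater, so Rania controls Brightwater.

Yes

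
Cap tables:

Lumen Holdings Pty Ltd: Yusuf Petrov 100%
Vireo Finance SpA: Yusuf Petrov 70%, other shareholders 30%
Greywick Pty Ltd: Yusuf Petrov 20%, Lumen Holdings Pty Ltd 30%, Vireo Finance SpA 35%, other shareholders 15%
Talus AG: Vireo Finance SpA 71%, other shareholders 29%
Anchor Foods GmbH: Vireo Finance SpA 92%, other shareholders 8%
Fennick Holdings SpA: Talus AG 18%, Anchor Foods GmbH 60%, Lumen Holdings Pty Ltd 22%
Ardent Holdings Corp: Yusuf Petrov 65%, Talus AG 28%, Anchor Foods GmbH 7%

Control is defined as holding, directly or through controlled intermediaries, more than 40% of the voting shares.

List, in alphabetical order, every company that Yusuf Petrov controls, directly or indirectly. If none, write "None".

Anchor Foods GmbH, Ardent Holdings Corp, Fennick Holdings SpA, Greywick Pty Ltd, Lumen Holdings Pty Ltd, Talus AG, Vireo Finance SpA

Yusuf holds 100% of Lumen, so Yusuf controls Lumen.
Yusuf holds 70% of Vireo, so Yusuf controls Vireo.
Yusuf and Lumen and Vireo together hold 20% + 30% + 35% = 85% of Greywick, so Yusuf controls Greywick.
Vireo holds 71% of Talus, so Yusuf controls Talus.
Vireo holds 92% of Anchor, so Yusuf controls Anchor.
Talus and Anchor and Lumen together hold 18% + 60% + 22% = 100% of Fennick, so Yusuf controls Fennick.
Yusuf and Talus and Anchor together hold 65% + 28% + 7% = 100% of Ardent, so Yusuf controls Ardent.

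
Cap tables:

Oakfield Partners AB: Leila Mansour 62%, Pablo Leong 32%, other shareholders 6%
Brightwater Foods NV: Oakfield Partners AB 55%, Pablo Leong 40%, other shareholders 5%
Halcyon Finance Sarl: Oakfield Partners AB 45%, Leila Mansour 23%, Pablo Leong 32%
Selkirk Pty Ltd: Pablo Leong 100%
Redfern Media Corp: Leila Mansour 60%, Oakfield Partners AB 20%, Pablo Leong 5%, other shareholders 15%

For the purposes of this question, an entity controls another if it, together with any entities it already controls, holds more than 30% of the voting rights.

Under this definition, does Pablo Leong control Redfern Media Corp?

Pablo holds 32% of Oakfield, so Pablo controls Oakfield.
Oakfield and Pablo together hold 55% + 40% = 95% of Brightwater, so Pablo controls Brightwater.
Oakfield and Pablo together hold 45% + 32% = 77% of Halcyon, so Pablo controls Halcyon.
Pablo holds 100% of Selkirk, so Pablo controls Selkirk.
In Redfern, Pablo's side holds only 20% + 5% = 25%, not > 30%.
So Pablo does not control Redfern.

No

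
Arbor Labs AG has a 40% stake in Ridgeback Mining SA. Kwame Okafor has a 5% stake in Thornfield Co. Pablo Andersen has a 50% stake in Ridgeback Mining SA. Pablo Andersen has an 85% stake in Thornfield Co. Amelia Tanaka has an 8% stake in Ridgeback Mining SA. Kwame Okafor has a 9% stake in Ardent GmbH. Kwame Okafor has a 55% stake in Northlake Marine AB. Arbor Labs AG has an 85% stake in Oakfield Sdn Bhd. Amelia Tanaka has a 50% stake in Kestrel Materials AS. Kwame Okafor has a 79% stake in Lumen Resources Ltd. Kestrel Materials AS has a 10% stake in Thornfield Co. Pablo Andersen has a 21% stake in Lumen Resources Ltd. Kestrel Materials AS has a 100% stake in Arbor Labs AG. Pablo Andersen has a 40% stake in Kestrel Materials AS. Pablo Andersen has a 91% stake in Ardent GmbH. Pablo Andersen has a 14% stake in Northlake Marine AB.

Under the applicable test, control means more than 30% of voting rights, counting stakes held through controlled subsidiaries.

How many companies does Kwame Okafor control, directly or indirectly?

2

Kwame holds 55% of Northlake, so Kwame controls Northlake.
Kwame holds 79% of Lumen, so Kwame controls Lumen.
No other company's threshold is met.
Kwame controls 2 companies.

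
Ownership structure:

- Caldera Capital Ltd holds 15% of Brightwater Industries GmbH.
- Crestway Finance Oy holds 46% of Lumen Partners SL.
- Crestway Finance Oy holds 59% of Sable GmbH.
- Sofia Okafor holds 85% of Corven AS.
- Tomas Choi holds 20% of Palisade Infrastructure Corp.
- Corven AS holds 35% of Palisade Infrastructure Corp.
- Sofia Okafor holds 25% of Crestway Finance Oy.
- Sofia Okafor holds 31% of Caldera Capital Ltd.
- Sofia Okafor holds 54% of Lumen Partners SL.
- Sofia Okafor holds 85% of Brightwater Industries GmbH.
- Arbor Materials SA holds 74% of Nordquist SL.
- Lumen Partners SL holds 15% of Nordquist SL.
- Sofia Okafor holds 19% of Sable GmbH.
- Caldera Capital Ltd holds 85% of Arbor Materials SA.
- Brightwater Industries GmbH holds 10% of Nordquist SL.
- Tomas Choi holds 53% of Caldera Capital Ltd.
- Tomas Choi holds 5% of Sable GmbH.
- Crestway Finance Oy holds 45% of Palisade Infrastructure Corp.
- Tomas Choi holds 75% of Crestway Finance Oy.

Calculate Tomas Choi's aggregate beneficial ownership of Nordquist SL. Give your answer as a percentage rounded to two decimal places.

39.31%

Tomas reaches Nordquist along 3 paths.
Via Crestway → Lumen: 75% × 46% × 15% = 5.175%.
Via Caldera → Arbor: 53% × 85% × 74% = 33.337%.
Via Caldera → Brightwater: 53% × 15% × 10% = 0.795%.
Total: 5.175% + 33.337% + 0.795% = 39.307%.
Rounded: 39.31%.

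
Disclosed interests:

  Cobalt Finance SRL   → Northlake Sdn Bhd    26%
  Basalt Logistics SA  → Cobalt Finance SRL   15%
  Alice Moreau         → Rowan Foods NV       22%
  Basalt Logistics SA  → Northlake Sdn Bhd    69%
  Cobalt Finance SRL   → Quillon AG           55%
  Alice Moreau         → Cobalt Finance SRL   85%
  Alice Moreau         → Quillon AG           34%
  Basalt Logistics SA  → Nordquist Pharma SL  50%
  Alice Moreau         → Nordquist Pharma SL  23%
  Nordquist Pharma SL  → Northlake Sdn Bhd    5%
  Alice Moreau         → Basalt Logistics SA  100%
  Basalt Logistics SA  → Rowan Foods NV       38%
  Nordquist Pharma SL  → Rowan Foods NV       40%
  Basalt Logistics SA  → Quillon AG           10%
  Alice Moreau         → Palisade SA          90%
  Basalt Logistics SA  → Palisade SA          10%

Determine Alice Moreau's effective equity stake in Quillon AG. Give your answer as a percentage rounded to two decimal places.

99.00%

Alice reaches Quillon along 4 paths.
Via Basalt: 100% × 10% = 10%.
Via Basalt → Cobalt: 100% × 15% × 55% = 8.25%.
Via Cobalt: 85% × 55% = 46.75%.
Direct stake: 34% = 34%.
Total: 10% + 8.25% + 46.75% + 34% = 99%.
Rounded: 99.00%.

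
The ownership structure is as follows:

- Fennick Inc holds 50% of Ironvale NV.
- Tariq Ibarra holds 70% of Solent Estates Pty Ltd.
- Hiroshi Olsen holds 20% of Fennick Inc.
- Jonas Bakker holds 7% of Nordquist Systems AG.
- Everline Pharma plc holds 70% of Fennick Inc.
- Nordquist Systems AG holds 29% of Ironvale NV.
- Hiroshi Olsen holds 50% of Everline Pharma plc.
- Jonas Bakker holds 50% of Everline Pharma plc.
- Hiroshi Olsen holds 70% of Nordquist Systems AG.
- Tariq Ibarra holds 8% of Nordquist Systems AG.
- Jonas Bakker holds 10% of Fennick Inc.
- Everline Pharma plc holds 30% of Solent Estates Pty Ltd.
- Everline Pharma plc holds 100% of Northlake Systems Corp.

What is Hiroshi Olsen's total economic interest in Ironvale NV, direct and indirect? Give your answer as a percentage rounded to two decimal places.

47.80%

Hiroshi reaches Ironvale along 3 paths.
Via Nordquist: 70% × 29% = 20.3%.
Via Fennick: 20% × 50% = 10%.
Via Everline → Fennick: 50% × 70% × 50% = 17.5%.
Total: 20.3% + 10% + 17.5% = 47.8%.
Rounded: 47.80%.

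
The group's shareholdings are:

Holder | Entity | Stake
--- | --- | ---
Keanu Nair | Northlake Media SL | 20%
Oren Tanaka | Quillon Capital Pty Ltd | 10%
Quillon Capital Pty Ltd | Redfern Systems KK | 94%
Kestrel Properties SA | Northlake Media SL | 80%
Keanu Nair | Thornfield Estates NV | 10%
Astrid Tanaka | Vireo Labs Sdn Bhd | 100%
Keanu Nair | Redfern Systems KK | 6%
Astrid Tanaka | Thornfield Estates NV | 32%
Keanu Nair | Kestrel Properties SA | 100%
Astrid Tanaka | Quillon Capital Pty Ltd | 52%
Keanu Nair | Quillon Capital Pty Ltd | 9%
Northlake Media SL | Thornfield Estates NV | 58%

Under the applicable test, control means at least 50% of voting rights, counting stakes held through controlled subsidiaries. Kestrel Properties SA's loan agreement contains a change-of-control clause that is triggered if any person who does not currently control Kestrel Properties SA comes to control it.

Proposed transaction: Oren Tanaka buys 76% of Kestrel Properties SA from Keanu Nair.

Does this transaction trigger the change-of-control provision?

Yes

The purchase adds only to Oren's holdings (Keanu's stake shrinks), so Oren is the only person who could newly come to control Kestrel.
Oren's largest direct stake is 10% in Quillon, which does not meet the threshold, so Oren controls no company.
Neither Oren nor any entity Oren controls holds any voting interest in Kestrel.
So before the transaction, Oren does not control Kestrel.
After the purchase, Oren holds 76% of Kestrel directly, and Keanu's stake falls to 24%.
Oren holds 76% of Kestrel, so Oren controls Kestrel.
Oren did not control Kestrel before and does after, so the clause is triggered.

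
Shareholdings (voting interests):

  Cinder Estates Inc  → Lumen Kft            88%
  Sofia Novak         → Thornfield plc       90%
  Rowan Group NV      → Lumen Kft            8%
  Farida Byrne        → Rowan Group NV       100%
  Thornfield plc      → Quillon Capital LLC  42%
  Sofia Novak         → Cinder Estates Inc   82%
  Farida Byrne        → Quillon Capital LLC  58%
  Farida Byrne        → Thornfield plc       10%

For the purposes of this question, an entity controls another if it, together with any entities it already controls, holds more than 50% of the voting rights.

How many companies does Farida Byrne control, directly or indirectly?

2

Farida holds 100% of Rowan, so Farida controls Rowan.
Farida holds 58% of Quillon, so Farida controls Quillon.
No other company's threshold is met.
Farida controls 2 companies.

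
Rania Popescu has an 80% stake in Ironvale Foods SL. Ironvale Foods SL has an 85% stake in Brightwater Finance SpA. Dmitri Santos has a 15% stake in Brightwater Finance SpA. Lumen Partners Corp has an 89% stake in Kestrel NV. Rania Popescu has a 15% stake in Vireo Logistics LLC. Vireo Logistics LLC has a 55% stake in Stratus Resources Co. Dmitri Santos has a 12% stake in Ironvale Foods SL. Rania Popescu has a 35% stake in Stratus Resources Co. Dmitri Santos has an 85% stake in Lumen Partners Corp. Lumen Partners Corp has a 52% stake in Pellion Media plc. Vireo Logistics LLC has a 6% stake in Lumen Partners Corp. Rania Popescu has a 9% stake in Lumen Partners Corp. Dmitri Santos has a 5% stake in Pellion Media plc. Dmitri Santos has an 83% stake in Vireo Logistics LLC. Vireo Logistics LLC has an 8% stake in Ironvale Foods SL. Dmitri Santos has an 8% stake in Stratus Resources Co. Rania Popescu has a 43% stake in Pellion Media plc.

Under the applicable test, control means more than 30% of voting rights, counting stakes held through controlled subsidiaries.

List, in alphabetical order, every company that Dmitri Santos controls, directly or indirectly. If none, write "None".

Dmitri holds 83% of Vireo, so Dmitri controls Vireo.
Dmitri and Vireo together hold 8% + 55% = 63% of Stratus, so Dmitri controls Stratus.
Dmitri and Vireo together hold 85% + 6% = 91% of Lumen, so Dmitri controls Lumen.
Lumen holds 89% of Kestrel, so Dmitri controls Kestrel.
Lumen and Dmitri together hold 52% + 5% = 57% of Pellion, so Dmitri controls Pellion.
No other company's threshold is met.

Kestrel NV, Lumen Partners Corp, Pellion Media plc, Stratus Resources Co, Vireo Logistics LLC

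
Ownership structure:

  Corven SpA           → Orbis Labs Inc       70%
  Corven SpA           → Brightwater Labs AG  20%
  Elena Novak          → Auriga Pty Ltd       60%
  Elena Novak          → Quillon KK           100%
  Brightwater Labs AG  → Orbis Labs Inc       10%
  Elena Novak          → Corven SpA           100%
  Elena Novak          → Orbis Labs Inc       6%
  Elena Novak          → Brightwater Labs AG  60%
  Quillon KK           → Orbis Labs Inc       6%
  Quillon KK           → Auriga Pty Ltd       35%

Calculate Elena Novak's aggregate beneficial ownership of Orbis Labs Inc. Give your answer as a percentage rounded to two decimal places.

Elena reaches Orbis along 5 paths.
Direct stake: 6% = 6%.
Via Quillon: 100% × 6% = 6%.
Via Corven: 100% × 70% = 70%.
Via Corven → Brightwater: 100% × 20% × 10% = 2%.
Via Brightwater: 60% × 10% = 6%.
Total: 6% + 6% + 70% + 2% + 6% = 90%.
Rounded: 90.00%.

90.00%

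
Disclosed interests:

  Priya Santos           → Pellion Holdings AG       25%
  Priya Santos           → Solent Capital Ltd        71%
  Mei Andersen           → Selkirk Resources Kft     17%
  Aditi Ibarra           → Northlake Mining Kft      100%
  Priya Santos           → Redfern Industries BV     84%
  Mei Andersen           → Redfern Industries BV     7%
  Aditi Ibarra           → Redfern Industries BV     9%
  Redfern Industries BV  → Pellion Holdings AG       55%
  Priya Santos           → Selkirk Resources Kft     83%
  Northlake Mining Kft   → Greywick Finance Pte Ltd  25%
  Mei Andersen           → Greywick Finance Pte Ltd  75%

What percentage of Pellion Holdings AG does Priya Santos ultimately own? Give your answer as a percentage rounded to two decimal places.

71.20%

Priya reaches Pellion along 2 paths.
Via Redfern: 84% × 55% = 46.2%.
Direct stake: 25% = 25%.
Total: 46.2% + 25% = 71.2%.
Rounded: 71.20%.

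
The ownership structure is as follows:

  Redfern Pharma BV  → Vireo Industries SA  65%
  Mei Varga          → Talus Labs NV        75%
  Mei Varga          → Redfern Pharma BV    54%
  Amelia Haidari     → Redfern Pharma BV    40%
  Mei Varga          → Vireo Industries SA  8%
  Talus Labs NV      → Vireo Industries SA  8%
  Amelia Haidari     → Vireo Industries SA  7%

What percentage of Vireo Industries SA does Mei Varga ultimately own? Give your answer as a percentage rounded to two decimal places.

Mei reaches Vireo along 3 paths.
Via Talus: 75% × 8% = 6%.
Via Redfern: 54% × 65% = 35.1%.
Direct stake: 8% = 8%.
Total: 6% + 35.1% + 8% = 49.1%.
Rounded: 49.10%.

49.10%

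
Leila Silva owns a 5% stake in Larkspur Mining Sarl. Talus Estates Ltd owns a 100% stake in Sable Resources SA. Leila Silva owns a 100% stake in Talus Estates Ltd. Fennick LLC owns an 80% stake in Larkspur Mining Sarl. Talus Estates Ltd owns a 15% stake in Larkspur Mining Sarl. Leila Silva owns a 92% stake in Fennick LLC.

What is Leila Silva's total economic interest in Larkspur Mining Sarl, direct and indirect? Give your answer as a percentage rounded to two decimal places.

Leila reaches Larkspur along 3 paths.
Via Fennick: 92% × 80% = 73.6%.
Direct stake: 5% = 5%.
Via Talus: 100% × 15% = 15%.
Total: 73.6% + 5% + 15% = 93.6%.
Rounded: 93.60%.

93.60%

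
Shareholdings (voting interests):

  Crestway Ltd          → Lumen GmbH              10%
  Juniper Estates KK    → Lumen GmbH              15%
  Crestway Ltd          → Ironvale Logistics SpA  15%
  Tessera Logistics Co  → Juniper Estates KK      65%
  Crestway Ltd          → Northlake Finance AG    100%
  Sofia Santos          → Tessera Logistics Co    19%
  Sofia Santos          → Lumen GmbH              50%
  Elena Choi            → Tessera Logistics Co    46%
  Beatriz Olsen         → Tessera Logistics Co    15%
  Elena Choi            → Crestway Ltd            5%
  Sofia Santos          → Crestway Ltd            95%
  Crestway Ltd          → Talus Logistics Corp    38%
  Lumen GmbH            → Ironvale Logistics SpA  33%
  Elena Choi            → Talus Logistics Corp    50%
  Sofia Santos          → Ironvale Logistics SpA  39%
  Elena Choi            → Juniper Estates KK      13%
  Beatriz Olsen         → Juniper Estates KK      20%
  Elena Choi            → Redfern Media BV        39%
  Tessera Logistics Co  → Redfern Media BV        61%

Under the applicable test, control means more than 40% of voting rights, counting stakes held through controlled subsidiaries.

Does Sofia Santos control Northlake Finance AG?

Sofia holds 95% of Crestway, so Sofia controls Crestway.
Crestway holds 100% of Northlake, so Sofia controls Northlake.

Yes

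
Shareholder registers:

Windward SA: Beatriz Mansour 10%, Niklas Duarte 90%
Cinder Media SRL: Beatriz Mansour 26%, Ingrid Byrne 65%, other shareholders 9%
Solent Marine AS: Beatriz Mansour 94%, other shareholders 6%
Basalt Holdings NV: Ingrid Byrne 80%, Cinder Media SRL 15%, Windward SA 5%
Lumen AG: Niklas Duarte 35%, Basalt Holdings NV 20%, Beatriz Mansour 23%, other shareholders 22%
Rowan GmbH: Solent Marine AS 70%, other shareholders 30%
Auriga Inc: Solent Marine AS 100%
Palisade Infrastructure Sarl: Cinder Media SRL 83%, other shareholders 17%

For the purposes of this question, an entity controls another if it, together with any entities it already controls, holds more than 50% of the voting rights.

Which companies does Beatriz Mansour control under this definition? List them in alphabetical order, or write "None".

Auriga Inc, Rowan GmbH, Solent Marine AS

Beatriz holds 94% of Solent, so Beatriz controls Solent.
Solent holds 70% of Rowan, so Beatriz controls Rowan.
Solent holds 100% of Auriga, so Beatriz controls Auriga.
No other company's threshold is met.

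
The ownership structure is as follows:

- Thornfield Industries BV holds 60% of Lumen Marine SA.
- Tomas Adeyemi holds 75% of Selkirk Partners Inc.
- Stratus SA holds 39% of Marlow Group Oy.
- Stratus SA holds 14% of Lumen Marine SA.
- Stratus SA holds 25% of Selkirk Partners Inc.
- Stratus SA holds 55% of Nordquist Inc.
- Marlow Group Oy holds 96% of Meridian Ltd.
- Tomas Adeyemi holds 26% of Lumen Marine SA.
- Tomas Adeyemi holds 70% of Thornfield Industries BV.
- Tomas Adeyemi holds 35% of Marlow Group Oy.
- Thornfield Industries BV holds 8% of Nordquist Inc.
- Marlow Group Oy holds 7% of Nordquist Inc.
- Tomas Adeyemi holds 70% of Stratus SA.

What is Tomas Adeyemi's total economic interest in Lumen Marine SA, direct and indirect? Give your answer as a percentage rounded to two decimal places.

Tomas reaches Lumen along 3 paths.
Via Thornfield: 70% × 60% = 42%.
Via Stratus: 70% × 14% = 9.8%.
Direct stake: 26% = 26%.
Total: 42% + 9.8% + 26% = 77.8%.
Rounded: 77.80%.

77.80%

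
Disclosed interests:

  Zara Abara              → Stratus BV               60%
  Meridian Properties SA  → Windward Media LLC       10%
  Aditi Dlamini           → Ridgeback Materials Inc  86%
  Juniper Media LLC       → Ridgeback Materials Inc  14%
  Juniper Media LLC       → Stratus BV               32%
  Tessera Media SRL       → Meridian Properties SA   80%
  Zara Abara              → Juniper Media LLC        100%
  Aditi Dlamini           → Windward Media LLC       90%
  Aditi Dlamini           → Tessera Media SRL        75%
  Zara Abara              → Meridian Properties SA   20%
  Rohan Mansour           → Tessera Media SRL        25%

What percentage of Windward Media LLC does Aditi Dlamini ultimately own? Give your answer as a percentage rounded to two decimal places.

Aditi reaches Windward along 2 paths.
Via Tessera → Meridian: 75% × 80% × 10% = 6%.
Direct stake: 90% = 90%.
Total: 6% + 90% = 96%.
Rounded: 96.00%.

96.00%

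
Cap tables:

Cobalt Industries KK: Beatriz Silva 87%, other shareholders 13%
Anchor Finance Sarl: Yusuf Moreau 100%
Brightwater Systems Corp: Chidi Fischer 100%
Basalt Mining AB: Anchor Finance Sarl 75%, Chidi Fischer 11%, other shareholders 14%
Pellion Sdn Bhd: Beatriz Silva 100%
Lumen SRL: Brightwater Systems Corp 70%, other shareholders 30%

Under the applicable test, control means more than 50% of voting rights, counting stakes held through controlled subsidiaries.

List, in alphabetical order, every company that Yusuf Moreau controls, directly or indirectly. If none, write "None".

Anchor Finance Sarl, Basalt Mining AB

Yusuf holds 100% of Anchor, so Yusuf controls Anchor.
Anchor holds 75% of Basalt, so Yusuf controls Basalt.
No other company's threshold is met.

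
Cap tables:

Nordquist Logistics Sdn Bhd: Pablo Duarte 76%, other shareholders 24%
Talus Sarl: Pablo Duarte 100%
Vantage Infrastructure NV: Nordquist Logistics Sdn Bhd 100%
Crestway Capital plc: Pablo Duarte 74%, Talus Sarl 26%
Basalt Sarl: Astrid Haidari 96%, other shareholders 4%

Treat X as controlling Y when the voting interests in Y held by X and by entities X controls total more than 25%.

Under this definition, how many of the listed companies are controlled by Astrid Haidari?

Astrid holds 96% of Basalt, so Astrid controls Basalt.
No other company's threshold is met.
Astrid controls 1 company.

1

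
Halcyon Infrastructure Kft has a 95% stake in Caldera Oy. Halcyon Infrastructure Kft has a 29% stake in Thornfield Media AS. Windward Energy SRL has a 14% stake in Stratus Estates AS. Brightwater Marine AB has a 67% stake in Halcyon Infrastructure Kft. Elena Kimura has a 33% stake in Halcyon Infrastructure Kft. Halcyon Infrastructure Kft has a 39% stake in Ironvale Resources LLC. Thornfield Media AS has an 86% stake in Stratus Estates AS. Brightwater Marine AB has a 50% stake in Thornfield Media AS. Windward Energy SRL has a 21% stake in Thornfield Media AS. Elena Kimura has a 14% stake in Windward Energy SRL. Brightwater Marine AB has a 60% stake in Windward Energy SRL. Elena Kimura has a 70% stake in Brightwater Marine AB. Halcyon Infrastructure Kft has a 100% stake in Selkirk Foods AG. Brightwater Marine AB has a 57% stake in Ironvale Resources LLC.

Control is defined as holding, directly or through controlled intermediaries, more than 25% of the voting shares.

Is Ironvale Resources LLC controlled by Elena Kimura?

Yes

Elena holds 70% of Brightwater, so Elena controls Brightwater.
Elena and Brightwater together hold 33% + 67% = 100% of Halcyon, so Elena controls Halcyon.
Brightwater and Halcyon together hold 57% + 39% = 96% of Ironvale, so Elena controls Ironvale.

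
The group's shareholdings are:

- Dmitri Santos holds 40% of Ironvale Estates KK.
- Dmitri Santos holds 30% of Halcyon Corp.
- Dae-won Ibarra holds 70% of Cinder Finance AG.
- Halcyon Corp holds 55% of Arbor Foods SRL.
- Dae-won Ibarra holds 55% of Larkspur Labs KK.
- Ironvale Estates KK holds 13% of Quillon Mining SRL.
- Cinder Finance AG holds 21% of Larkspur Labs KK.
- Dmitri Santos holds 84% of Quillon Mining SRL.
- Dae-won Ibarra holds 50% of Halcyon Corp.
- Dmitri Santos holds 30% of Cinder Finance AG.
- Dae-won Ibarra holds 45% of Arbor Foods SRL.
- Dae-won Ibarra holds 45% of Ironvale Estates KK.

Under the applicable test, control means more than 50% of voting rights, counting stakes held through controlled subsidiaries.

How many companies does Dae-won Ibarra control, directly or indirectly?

Dae-won holds 70% of Cinder, so Dae-won controls Cinder.
Cinder and Dae-won together hold 21% + 55% = 76% of Larkspur, so Dae-won controls Larkspur.
No other company's threshold is met.
Dae-won controls 2 companies.

2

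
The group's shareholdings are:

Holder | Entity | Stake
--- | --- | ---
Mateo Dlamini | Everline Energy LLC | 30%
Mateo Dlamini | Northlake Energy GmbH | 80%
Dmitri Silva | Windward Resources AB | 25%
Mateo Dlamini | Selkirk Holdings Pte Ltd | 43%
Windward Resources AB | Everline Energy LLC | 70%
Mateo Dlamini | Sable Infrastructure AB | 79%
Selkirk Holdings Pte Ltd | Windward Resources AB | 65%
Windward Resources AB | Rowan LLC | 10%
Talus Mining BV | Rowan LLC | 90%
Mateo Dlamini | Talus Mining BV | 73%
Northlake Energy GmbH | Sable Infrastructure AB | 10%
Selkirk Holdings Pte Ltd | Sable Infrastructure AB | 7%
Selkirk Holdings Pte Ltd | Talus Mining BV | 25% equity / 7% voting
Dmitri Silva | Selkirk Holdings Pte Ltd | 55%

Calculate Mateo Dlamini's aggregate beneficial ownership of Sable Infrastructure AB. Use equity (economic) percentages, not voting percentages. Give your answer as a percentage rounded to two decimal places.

90.01%

Mateo reaches Sable along 3 paths.
Via Selkirk: 43% × 7% = 3.01%.
Direct stake: 79% = 79%.
Via Northlake: 80% × 10% = 8%.
Total: 3.01% + 79% + 8% = 90.01%.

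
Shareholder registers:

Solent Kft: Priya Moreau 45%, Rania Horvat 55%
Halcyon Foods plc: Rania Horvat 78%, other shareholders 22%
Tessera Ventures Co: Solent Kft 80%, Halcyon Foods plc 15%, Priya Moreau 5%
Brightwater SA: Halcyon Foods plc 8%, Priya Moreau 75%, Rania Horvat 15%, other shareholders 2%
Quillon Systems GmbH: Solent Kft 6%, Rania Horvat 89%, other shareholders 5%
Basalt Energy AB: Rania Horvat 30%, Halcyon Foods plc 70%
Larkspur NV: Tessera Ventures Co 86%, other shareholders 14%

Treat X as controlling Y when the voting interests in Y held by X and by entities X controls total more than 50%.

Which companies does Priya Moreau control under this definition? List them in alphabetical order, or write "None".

Brightwater SA

Priya holds 75% of Brightwater, so Priya controls Brightwater.
No other company's threshold is met.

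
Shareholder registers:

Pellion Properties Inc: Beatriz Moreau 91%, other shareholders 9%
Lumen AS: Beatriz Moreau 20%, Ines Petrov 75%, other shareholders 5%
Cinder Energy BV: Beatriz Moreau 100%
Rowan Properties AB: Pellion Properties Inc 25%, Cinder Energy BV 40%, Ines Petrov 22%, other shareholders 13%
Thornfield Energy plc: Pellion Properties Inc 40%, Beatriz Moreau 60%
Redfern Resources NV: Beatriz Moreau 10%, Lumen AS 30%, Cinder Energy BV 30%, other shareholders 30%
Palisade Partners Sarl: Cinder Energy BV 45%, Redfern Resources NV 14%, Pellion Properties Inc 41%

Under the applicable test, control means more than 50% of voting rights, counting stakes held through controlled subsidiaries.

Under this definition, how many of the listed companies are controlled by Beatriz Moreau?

Beatriz holds 91% of Pellion, so Beatriz controls Pellion.
Beatriz holds 100% of Cinder, so Beatriz controls Cinder.
Pellion and Cinder together hold 25% + 40% = 65% of Rowan, so Beatriz controls Rowan.
Pellion and Beatriz together hold 40% + 60% = 100% of Thornfield, so Beatriz controls Thornfield.
Cinder and Pellion together hold 45% + 41% = 86% of Palisade, so Beatriz controls Palisade.
No other company's threshold is met.
Beatriz controls 5 companies.

5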